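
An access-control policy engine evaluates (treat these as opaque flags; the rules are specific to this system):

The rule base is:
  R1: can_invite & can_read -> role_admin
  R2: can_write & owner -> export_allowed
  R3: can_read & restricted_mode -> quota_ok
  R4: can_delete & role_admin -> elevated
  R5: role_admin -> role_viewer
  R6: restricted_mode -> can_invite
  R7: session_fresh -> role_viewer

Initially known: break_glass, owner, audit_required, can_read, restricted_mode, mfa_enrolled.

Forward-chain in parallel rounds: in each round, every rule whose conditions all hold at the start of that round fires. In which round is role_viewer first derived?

Round 1: R3 [can_read & restricted_mode -> quota_ok]; R6 [restricted_mode -> can_invite]. New: quota_ok, can_invite.
Round 2: R1 [can_invite & can_read -> role_admin]. New: role_admin.
Round 3: R5 [role_admin -> role_viewer]. New: role_viewer.
role_viewer first appears in round 3.

3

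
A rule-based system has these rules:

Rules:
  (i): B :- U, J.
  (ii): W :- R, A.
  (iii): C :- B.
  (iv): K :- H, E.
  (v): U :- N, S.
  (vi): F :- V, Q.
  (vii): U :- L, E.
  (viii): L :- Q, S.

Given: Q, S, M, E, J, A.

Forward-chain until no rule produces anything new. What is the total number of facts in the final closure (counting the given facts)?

Round 1: (viii) [L :- Q, S.]. New: L.
Round 2: (vii) [U :- L, E.]. New: U.
Round 3: (i) [B :- U, J.]. New: B.
Round 4: (iii) [C :- B.]. New: C.
Closure: {A, B, C, E, J, L, M, Q, S, U} — 10 facts.

10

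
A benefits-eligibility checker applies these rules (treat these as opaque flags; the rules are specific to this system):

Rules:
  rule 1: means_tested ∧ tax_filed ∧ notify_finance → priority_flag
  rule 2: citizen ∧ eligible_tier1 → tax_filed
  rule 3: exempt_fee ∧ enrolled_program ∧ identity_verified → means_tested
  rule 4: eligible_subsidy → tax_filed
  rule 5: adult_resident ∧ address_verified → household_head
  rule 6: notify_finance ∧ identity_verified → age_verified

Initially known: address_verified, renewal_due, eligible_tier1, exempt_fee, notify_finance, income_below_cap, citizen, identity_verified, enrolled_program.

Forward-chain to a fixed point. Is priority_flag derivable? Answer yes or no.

yes

Round 1: rule 2 [citizen ∧ eligible_tier1 → tax_filed]; rule 3 [exempt_fee ∧ enrolled_program ∧ identity_verified → means_tested]; rule 6 [notify_finance ∧ identity_verified → age_verified]. New: tax_filed, means_tested, age_verified.
Round 2: rule 1 [means_tested ∧ tax_filed ∧ notify_finance → priority_flag]. New: priority_flag.
priority_flag appears in round 2, so it is derivable.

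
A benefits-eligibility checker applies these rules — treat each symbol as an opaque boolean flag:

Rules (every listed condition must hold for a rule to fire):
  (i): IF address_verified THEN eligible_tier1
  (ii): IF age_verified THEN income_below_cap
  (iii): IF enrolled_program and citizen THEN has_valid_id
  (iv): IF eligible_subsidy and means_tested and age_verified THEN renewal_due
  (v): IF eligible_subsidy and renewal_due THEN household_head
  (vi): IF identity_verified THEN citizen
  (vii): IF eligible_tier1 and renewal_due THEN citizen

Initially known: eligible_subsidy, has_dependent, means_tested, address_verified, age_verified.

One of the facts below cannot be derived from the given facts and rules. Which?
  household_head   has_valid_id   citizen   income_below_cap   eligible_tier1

has_valid_id

Round 1: (i) [IF address_verified THEN eligible_tier1]; (ii) [IF age_verified THEN income_below_cap]; (iv) [IF eligible_subsidy and means_tested and age_verified THEN renewal_due]. New: eligible_tier1, income_below_cap, renewal_due.
Round 2: (v) [IF eligible_subsidy and renewal_due THEN household_head]; (vii) [IF eligible_tier1 and renewal_due THEN citizen]. New: household_head, citizen.
Derived: eligible_tier1 (round 1), income_below_cap (round 1), household_head (round 2), citizen (round 2). has_valid_id never appears in any round.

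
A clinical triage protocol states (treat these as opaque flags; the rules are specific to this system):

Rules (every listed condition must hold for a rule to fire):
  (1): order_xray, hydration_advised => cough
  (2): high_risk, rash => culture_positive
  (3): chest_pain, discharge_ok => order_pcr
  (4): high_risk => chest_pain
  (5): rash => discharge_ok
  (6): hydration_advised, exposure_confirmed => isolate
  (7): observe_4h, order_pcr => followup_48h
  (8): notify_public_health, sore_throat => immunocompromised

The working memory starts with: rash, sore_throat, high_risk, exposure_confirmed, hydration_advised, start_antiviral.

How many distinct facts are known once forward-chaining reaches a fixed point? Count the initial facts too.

Round 1: (2) [high_risk, rash => culture_positive]; (4) [high_risk => chest_pain]; (5) [rash => discharge_ok]; (6) [hydration_advised, exposure_confirmed => isolate]. New: culture_positive, chest_pain, discharge_ok, isolate.
Round 2: (3) [chest_pain, discharge_ok => order_pcr]. New: order_pcr.
Closure: {chest_pain, culture_positive, discharge_ok, exposure_confirmed, high_risk, hydration_advised, isolate, order_pcr, rash, sore_throat, start_antiviral} — 11 facts.

11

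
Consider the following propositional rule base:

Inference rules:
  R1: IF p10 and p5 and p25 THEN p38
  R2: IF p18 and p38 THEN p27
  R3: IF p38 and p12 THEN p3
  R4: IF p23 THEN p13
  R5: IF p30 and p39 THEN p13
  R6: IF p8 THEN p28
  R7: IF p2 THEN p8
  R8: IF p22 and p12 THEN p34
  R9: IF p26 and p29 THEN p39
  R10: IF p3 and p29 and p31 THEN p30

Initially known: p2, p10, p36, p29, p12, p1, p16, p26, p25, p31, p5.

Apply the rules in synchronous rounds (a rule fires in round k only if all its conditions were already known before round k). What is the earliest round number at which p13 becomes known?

[1] R1 [IF p10 and p5 and p25 THEN p38]; R7 [IF p2 THEN p8]; R9 [IF p26 and p29 THEN p39]. ⇒ new: p38, p8, p39.
[2] R3 [IF p38 and p12 THEN p3]; R6 [IF p8 THEN p28]. ⇒ new: p3, p28.
[3] R10 [IF p3 and p29 and p31 THEN p30]. ⇒ new: p30.
[4] R5 [IF p30 and p39 THEN p13]. ⇒ new: p13.
p13 first appears in round 4.

4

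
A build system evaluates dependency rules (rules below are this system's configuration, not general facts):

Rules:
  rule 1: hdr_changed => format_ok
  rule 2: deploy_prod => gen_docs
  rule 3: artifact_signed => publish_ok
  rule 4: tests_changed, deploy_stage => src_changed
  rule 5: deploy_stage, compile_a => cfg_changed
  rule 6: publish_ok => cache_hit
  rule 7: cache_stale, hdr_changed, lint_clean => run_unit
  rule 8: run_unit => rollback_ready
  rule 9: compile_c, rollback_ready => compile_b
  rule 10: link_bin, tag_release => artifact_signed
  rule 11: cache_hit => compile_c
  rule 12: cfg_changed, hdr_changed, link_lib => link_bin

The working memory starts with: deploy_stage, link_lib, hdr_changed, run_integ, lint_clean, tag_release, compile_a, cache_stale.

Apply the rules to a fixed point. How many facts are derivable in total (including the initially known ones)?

Round 1: rule 1 [hdr_changed => format_ok]; rule 5 [deploy_stage, compile_a => cfg_changed]; rule 7 [cache_stale, hdr_changed, lint_clean => run_unit]. New: format_ok, cfg_changed, run_unit.
Round 2: rule 8 [run_unit => rollback_ready]; rule 12 [cfg_changed, hdr_changed, link_lib => link_bin]. New: rollback_ready, link_bin.
Round 3: rule 10 [link_bin, tag_release => artifact_signed]. New: artifact_signed.
Round 4: rule 3 [artifact_signed => publish_ok]. New: publish_ok.
Round 5: rule 6 [publish_ok => cache_hit]. New: cache_hit.
Round 6: rule 11 [cache_hit => compile_c]. New: compile_c.
Round 7: rule 9 [compile_c, rollback_ready => compile_b]. New: compile_b.
Closure: {artifact_signed, cache_hit, cache_stale, cfg_changed, compile_a, compile_b, compile_c, deploy_stage, format_ok, hdr_changed, link_bin, link_lib, lint_clean, publish_ok, rollback_ready, run_integ, run_unit, tag_release} — 18 facts.

18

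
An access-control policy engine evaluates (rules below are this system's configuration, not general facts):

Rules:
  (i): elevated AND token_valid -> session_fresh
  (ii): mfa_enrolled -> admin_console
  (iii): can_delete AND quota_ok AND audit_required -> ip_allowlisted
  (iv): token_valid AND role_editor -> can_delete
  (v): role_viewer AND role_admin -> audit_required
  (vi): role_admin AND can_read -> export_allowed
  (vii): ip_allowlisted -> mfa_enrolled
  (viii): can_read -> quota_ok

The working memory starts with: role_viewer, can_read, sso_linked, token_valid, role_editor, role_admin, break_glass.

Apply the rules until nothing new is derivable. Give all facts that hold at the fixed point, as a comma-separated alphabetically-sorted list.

admin_console, audit_required, break_glass, can_delete, can_read, export_allowed, ip_allowlisted, mfa_enrolled, quota_ok, role_admin, role_editor, role_viewer, sso_linked, token_valid

Round 1: (iv) [token_valid AND role_editor -> can_delete]; (v) [role_viewer AND role_admin -> audit_required]; (vi) [role_admin AND can_read -> export_allowed]; (viii) [can_read -> quota_ok]. Adds can_delete, audit_required, export_allowed, quota_ok.
Round 2: (iii) [can_delete AND quota_ok AND audit_required -> ip_allowlisted]. Adds ip_allowlisted.
Round 3: (vii) [ip_allowlisted -> mfa_enrolled]. Adds mfa_enrolled.
Round 4: (ii) [mfa_enrolled -> admin_console]. Adds admin_console.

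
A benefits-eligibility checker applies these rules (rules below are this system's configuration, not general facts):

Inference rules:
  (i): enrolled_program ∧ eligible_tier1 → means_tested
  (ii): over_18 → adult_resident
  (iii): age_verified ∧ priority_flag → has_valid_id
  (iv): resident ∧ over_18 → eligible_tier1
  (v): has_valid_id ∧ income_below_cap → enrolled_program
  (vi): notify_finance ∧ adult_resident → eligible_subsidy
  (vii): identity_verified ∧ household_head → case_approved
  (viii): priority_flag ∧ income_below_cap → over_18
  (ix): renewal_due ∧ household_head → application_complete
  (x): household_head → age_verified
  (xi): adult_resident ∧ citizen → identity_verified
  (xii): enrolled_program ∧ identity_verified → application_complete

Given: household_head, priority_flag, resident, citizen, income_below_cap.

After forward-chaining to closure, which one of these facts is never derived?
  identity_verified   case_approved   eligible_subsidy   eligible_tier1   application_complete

eligible_subsidy

Round 1 fires (viii), (x), giving over_18, age_verified.
Round 2 fires (ii), (iii), (iv), giving adult_resident, has_valid_id, eligible_tier1.
Round 3 fires (v), (xi), giving enrolled_program, identity_verified.
Round 4 fires (i), (vii), (xii), giving means_tested, case_approved, application_complete.
Derived: case_approved (round 4), identity_verified (round 3), eligible_tier1 (round 2), application_complete (round 4). eligible_subsidy never appears in any round.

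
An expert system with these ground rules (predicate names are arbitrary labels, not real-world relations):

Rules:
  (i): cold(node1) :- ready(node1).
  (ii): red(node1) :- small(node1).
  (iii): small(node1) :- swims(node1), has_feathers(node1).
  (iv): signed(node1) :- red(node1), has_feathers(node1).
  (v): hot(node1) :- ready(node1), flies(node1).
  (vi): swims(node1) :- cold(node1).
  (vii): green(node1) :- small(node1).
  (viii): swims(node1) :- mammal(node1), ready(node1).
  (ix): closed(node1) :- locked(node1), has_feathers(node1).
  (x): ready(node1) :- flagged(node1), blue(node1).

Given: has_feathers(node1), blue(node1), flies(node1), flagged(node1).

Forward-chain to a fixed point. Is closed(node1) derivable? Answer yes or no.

Round 1: (x) [ready(node1) :- flagged(node1), blue(node1).]. Adds ready(node1).
Round 2: (i) [cold(node1) :- ready(node1).]; (v) [hot(node1) :- ready(node1), flies(node1).]. Adds cold(node1), hot(node1).
Round 3: (vi) [swims(node1) :- cold(node1).]. Adds swims(node1).
Round 4: (iii) [small(node1) :- swims(node1), has_feathers(node1).]. Adds small(node1).
Round 5: (ii) [red(node1) :- small(node1).]; (vii) [green(node1) :- small(node1).]. Adds red(node1), green(node1).
Round 6: (iv) [signed(node1) :- red(node1), has_feathers(node1).]. Adds signed(node1).
Fixed point reached. closed(node1) is concluded only by (ix); (ix) needs locked(node1) (never derived).

no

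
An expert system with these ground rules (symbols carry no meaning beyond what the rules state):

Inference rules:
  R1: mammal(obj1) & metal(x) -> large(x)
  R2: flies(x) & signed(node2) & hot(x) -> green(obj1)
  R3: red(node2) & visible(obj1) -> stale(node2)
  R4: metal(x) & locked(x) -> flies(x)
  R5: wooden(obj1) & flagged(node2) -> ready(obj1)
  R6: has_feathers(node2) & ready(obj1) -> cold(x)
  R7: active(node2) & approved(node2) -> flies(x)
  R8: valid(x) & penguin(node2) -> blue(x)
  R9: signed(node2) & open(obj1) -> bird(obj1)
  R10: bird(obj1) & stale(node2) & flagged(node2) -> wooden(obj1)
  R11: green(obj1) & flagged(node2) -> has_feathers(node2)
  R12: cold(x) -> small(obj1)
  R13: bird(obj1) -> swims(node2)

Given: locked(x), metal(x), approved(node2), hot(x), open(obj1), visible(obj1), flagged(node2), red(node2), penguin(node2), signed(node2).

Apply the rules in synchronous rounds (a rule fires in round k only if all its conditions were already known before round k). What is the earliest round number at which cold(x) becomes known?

4

Round 1: R3 [red(node2) & visible(obj1) -> stale(node2)]; R4 [metal(x) & locked(x) -> flies(x)]; R9 [signed(node2) & open(obj1) -> bird(obj1)]. New: stale(node2), flies(x), bird(obj1).
Round 2: R2 [flies(x) & signed(node2) & hot(x) -> green(obj1)]; R10 [bird(obj1) & stale(node2) & flagged(node2) -> wooden(obj1)]; R13 [bird(obj1) -> swims(node2)]. New: green(obj1), wooden(obj1), swims(node2).
Round 3: R5 [wooden(obj1) & flagged(node2) -> ready(obj1)]; R11 [green(obj1) & flagged(node2) -> has_feathers(node2)]. New: ready(obj1), has_feathers(node2).
Round 4: R6 [has_feathers(node2) & ready(obj1) -> cold(x)]. New: cold(x).
cold(x) first appears in round 4.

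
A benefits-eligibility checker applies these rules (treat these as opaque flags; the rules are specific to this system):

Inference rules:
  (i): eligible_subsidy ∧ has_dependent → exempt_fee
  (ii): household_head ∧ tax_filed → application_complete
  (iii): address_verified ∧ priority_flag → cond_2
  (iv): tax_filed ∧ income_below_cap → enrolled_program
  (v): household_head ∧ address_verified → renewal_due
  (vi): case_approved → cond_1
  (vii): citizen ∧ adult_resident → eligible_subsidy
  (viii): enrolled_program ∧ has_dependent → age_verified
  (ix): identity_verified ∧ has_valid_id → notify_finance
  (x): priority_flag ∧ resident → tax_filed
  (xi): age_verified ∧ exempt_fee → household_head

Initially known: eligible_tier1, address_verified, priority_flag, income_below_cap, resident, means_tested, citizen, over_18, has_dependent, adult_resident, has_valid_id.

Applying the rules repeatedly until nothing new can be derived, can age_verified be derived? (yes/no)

yes

Round 1: (iii) [address_verified ∧ priority_flag → cond_2]; (vii) [citizen ∧ adult_resident → eligible_subsidy]; (x) [priority_flag ∧ resident → tax_filed]. Adds cond_2, eligible_subsidy, tax_filed.
Round 2: (i) [eligible_subsidy ∧ has_dependent → exempt_fee]; (iv) [tax_filed ∧ income_below_cap → enrolled_program]. Adds exempt_fee, enrolled_program.
Round 3: (viii) [enrolled_program ∧ has_dependent → age_verified]. Adds age_verified.
Round 4: (xi) [age_verified ∧ exempt_fee → household_head]. Adds household_head.
Round 5: (ii) [household_head ∧ tax_filed → application_complete]; (v) [household_head ∧ address_verified → renewal_due]. Adds application_complete, renewal_due.
age_verified appears in round 3, so it is derivable.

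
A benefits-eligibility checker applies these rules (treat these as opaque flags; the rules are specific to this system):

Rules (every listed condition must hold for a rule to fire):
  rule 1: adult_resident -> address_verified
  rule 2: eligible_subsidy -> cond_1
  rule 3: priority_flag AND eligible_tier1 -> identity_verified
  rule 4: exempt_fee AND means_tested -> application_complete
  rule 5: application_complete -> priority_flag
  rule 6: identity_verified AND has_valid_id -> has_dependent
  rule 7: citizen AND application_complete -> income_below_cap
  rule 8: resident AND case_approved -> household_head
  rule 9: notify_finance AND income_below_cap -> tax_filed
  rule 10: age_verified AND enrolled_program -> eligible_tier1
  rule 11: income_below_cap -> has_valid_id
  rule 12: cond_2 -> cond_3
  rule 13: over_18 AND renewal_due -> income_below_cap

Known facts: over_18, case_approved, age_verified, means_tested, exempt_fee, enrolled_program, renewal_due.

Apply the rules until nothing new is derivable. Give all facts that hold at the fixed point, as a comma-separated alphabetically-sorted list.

Round 1: rule 4 [exempt_fee AND means_tested -> application_complete]; rule 10 [age_verified AND enrolled_program -> eligible_tier1]; rule 13 [over_18 AND renewal_due -> income_below_cap]. New: application_complete, eligible_tier1, income_below_cap.
Round 2: rule 5 [application_complete -> priority_flag]; rule 11 [income_below_cap -> has_valid_id]. New: priority_flag, has_valid_id.
Round 3: rule 3 [priority_flag AND eligible_tier1 -> identity_verified]. New: identity_verified.
Round 4: rule 6 [identity_verified AND has_valid_id -> has_dependent]. New: has_dependent.

age_verified, application_complete, case_approved, eligible_tier1, enrolled_program, exempt_fee, has_dependent, has_valid_id, identity_verified, income_below_cap, means_tested, over_18, priority_flag, renewal_due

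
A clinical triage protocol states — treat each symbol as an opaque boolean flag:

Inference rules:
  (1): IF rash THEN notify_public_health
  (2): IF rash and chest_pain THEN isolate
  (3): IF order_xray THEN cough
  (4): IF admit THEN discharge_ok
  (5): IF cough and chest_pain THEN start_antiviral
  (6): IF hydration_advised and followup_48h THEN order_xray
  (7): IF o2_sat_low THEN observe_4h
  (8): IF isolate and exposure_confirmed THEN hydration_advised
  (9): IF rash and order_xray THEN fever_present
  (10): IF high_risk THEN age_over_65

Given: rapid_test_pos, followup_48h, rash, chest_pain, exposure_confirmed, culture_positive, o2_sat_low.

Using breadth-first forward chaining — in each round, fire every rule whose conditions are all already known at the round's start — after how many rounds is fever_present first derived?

4

Round 1 fires (1), (2), (7), giving notify_public_health, isolate, observe_4h.
Round 2 fires (8), giving hydration_advised.
Round 3 fires (6), giving order_xray.
Round 4 fires (3), (9), giving cough, fever_present.
fever_present first appears in round 4.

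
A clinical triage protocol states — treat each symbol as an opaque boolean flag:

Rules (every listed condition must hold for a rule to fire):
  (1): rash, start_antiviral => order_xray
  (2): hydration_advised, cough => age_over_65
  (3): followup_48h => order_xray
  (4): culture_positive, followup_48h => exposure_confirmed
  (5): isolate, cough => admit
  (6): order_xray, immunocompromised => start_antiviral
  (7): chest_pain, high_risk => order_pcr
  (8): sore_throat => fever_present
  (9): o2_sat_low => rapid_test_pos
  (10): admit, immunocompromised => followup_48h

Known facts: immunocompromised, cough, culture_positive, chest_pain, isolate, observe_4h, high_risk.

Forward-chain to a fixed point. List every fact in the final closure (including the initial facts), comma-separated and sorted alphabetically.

admit, chest_pain, cough, culture_positive, exposure_confirmed, followup_48h, high_risk, immunocompromised, isolate, observe_4h, order_pcr, order_xray, start_antiviral

Round 1: (5) [isolate, cough => admit]; (7) [chest_pain, high_risk => order_pcr]. New: admit, order_pcr.
Round 2: (10) [admit, immunocompromised => followup_48h]. New: followup_48h.
Round 3: (3) [followup_48h => order_xray]; (4) [culture_positive, followup_48h => exposure_confirmed]. New: order_xray, exposure_confirmed.
Round 4: (6) [order_xray, immunocompromised => start_antiviral]. New: start_antiviral.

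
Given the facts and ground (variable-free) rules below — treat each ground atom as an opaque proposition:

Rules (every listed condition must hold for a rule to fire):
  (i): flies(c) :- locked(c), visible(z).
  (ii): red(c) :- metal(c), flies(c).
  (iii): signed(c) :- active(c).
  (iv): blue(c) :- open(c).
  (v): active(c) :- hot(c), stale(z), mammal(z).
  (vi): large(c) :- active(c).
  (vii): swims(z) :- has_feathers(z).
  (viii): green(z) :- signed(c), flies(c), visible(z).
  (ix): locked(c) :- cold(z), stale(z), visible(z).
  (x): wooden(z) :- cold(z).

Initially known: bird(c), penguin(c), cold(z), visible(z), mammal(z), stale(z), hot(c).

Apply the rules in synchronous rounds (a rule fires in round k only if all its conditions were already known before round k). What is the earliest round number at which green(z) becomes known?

3

Round 1: (v) [active(c) :- hot(c), stale(z), mammal(z).]; (ix) [locked(c) :- cold(z), stale(z), visible(z).]; (x) [wooden(z) :- cold(z).]. New: active(c), locked(c), wooden(z).
Round 2: (i) [flies(c) :- locked(c), visible(z).]; (iii) [signed(c) :- active(c).]; (vi) [large(c) :- active(c).]. New: flies(c), signed(c), large(c).
Round 3: (viii) [green(z) :- signed(c), flies(c), visible(z).]. New: green(z).
green(z) first appears in round 3.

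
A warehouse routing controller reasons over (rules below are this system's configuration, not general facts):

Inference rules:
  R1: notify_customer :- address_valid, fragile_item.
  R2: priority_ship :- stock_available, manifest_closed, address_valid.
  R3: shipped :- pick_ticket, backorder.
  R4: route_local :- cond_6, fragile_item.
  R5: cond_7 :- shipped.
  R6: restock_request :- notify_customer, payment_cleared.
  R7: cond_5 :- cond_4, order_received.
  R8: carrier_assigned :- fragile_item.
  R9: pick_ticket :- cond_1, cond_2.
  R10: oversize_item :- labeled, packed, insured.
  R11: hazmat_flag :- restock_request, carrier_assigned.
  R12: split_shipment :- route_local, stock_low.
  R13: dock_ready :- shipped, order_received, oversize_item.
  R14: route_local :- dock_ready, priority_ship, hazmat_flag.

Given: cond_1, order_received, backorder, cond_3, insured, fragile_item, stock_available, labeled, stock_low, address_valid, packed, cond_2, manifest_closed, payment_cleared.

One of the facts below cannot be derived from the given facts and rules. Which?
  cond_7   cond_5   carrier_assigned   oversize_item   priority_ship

Round 1: R1 [notify_customer :- address_valid, fragile_item.]; R2 [priority_ship :- stock_available, manifest_closed, address_valid.]; R8 [carrier_assigned :- fragile_item.]; R9 [pick_ticket :- cond_1, cond_2.]; R10 [oversize_item :- labeled, packed, insured.]. New: notify_customer, priority_ship, carrier_assigned, pick_ticket, oversize_item.
Round 2: R3 [shipped :- pick_ticket, backorder.]; R6 [restock_request :- notify_customer, payment_cleared.]. New: shipped, restock_request.
Round 3: R5 [cond_7 :- shipped.]; R11 [hazmat_flag :- restock_request, carrier_assigned.]; R13 [dock_ready :- shipped, order_received, oversize_item.]. New: cond_7, hazmat_flag, dock_ready.
Round 4: R14 [route_local :- dock_ready, priority_ship, hazmat_flag.]. New: route_local.
Round 5: R12 [split_shipment :- route_local, stock_low.]. New: split_shipment.
Derived: oversize_item (round 1), cond_7 (round 3), priority_ship (round 1), carrier_assigned (round 1). cond_5 never appears in any round.

cond_5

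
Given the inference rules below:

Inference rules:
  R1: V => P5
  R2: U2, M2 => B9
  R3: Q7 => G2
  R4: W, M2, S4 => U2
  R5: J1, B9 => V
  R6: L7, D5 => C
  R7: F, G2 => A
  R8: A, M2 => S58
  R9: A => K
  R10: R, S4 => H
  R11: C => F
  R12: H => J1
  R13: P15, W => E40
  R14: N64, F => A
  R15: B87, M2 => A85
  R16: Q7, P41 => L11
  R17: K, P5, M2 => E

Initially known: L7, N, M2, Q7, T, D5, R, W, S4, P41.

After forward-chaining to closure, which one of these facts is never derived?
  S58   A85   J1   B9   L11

A85

Round 1: R3 [Q7 => G2]; R4 [W, M2, S4 => U2]; R6 [L7, D5 => C]; R10 [R, S4 => H]; R16 [Q7, P41 => L11]. Adds G2, U2, C, H, L11.
Round 2: R2 [U2, M2 => B9]; R11 [C => F]; R12 [H => J1]. Adds B9, F, J1.
Round 3: R5 [J1, B9 => V]; R7 [F, G2 => A]. Adds V, A.
Round 4: R1 [V => P5]; R8 [A, M2 => S58]; R9 [A => K]. Adds P5, S58, K.
Round 5: R17 [K, P5, M2 => E]. Adds E.
Derived: S58 (round 4), B9 (round 2), L11 (round 1), J1 (round 2). A85 never appears in any round.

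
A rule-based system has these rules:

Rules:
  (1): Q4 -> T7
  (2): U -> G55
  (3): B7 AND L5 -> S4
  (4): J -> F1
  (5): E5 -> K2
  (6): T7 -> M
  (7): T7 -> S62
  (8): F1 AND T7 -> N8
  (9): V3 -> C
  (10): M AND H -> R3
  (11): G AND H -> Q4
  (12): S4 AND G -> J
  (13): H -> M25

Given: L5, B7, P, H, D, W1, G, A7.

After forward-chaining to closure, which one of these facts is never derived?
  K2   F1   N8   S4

Round 1: (3) [B7 AND L5 -> S4]; (11) [G AND H -> Q4]; (13) [H -> M25]. New: S4, Q4, M25.
Round 2: (1) [Q4 -> T7]; (12) [S4 AND G -> J]. New: T7, J.
Round 3: (4) [J -> F1]; (6) [T7 -> M]; (7) [T7 -> S62]. New: F1, M, S62.
Round 4: (8) [F1 AND T7 -> N8]; (10) [M AND H -> R3]. New: N8, R3.
Derived: N8 (round 4), S4 (round 1), F1 (round 3). K2 never appears in any round.

K2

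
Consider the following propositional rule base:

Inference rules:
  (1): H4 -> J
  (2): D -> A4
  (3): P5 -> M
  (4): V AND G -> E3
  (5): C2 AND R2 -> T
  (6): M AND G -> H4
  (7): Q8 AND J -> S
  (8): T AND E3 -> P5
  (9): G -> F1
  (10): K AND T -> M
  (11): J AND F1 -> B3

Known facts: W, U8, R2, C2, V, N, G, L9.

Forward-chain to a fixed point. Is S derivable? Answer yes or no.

Round 1: (4) [V AND G -> E3]; (5) [C2 AND R2 -> T]; (9) [G -> F1]. Adds E3, T, F1.
Round 2: (8) [T AND E3 -> P5]. Adds P5.
Round 3: (3) [P5 -> M]. Adds M.
Round 4: (6) [M AND G -> H4]. Adds H4.
Round 5: (1) [H4 -> J]. Adds J.
Round 6: (11) [J AND F1 -> B3]. Adds B3.
Fixed point reached. S is concluded only by (7); (7) needs Q8 (never derived).

no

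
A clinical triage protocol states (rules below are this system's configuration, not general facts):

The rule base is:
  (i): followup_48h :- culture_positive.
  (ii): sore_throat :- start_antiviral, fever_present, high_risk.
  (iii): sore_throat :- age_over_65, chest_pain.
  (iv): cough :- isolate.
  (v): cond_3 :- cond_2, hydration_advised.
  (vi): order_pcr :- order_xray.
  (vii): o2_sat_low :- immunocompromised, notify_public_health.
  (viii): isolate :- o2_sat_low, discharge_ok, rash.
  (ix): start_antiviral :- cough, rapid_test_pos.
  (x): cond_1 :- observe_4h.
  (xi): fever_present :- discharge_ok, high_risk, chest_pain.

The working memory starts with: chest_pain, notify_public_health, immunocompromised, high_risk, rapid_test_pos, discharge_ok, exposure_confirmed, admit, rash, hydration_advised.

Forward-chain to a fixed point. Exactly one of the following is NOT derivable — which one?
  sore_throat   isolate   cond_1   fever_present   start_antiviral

cond_1

Round 1: (vii) [o2_sat_low :- immunocompromised, notify_public_health.]; (xi) [fever_present :- discharge_ok, high_risk, chest_pain.]. Adds o2_sat_low, fever_present.
Round 2: (viii) [isolate :- o2_sat_low, discharge_ok, rash.]. Adds isolate.
Round 3: (iv) [cough :- isolate.]. Adds cough.
Round 4: (ix) [start_antiviral :- cough, rapid_test_pos.]. Adds start_antiviral.
Round 5: (ii) [sore_throat :- start_antiviral, fever_present, high_risk.]. Adds sore_throat.
Derived: fever_present (round 1), isolate (round 2), sore_throat (round 5), start_antiviral (round 4). cond_1 never appears in any round.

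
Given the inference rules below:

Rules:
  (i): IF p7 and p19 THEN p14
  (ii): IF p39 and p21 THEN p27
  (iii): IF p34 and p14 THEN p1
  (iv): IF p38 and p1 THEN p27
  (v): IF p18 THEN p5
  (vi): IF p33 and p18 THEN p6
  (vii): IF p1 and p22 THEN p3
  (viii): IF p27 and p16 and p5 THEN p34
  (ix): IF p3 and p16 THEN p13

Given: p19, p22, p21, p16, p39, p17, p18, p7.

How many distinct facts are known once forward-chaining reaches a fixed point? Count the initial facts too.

15

[1] (i) [IF p7 and p19 THEN p14]; (ii) [IF p39 and p21 THEN p27]; (v) [IF p18 THEN p5]. ⇒ new: p14, p27, p5.
[2] (viii) [IF p27 and p16 and p5 THEN p34]. ⇒ new: p34.
[3] (iii) [IF p34 and p14 THEN p1]. ⇒ new: p1.
[4] (vii) [IF p1 and p22 THEN p3]. ⇒ new: p3.
[5] (ix) [IF p3 and p16 THEN p13]. ⇒ new: p13.
Closure: {p1, p13, p14, p16, p17, p18, p19, p21, p22, p27, p3, p34, p39, p5, p7} — 15 facts.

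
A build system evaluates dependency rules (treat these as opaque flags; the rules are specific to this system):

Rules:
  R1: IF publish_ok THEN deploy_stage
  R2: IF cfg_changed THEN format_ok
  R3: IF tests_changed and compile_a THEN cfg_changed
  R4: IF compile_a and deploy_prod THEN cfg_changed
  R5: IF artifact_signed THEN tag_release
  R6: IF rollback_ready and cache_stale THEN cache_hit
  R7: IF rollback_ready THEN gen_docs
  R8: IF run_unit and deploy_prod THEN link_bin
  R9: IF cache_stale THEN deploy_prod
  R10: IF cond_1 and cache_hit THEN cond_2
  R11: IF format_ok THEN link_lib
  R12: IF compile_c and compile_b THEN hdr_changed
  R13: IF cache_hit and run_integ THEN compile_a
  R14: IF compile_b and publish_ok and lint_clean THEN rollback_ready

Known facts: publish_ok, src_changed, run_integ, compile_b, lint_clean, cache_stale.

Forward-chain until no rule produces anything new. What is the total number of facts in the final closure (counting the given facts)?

15

Round 1 — R1, R9, R14, derive deploy_stage, deploy_prod, rollback_ready.
Round 2 — R6, R7, derive cache_hit, gen_docs.
Round 3 — R13, derive compile_a.
Round 4 — R4, derive cfg_changed.
Round 5 — R2, derive format_ok.
Round 6 — R11, derive link_lib.
Closure: {cache_hit, cache_stale, cfg_changed, compile_a, compile_b, deploy_prod, deploy_stage, format_ok, gen_docs, link_lib, lint_clean, publish_ok, rollback_ready, run_integ, src_changed} — 15 facts.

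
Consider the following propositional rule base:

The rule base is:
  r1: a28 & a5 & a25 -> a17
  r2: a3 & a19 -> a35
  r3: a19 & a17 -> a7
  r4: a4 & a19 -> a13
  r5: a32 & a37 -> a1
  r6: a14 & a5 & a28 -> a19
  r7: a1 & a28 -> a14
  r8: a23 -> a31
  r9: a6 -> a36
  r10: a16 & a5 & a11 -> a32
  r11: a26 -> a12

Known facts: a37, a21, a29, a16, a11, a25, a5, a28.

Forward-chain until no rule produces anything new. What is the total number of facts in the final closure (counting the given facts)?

Round 1: r1 [a28 & a5 & a25 -> a17]; r10 [a16 & a5 & a11 -> a32]. Adds a17, a32.
Round 2: r5 [a32 & a37 -> a1]. Adds a1.
Round 3: r7 [a1 & a28 -> a14]. Adds a14.
Round 4: r6 [a14 & a5 & a28 -> a19]. Adds a19.
Round 5: r3 [a19 & a17 -> a7]. Adds a7.
Closure: {a1, a11, a14, a16, a17, a19, a21, a25, a28, a29, a32, a37, a5, a7} — 14 facts.

14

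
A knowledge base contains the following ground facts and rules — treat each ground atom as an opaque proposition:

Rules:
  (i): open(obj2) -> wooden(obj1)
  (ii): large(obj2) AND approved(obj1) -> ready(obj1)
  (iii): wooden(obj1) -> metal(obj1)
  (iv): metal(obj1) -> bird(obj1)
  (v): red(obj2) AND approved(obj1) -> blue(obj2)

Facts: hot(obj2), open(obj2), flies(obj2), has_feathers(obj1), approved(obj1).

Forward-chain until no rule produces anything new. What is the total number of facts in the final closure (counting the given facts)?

Round 1 — (i), derive wooden(obj1).
Round 2 — (iii), derive metal(obj1).
Round 3 — (iv), derive bird(obj1).
Closure: {approved(obj1), bird(obj1), flies(obj2), has_feathers(obj1), hot(obj2), metal(obj1), open(obj2), wooden(obj1)} — 8 facts.

8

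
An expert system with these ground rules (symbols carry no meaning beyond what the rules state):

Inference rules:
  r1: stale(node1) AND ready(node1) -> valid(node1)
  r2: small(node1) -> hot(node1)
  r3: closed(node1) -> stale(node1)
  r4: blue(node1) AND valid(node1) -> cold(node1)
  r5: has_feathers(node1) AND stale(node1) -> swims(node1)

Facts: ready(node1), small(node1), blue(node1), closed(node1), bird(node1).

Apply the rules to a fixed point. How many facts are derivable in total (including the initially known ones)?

Round 1: r2 [small(node1) -> hot(node1)]; r3 [closed(node1) -> stale(node1)]. Adds hot(node1), stale(node1).
Round 2: r1 [stale(node1) AND ready(node1) -> valid(node1)]. Adds valid(node1).
Round 3: r4 [blue(node1) AND valid(node1) -> cold(node1)]. Adds cold(node1).
Closure: {bird(node1), blue(node1), closed(node1), cold(node1), hot(node1), ready(node1), small(node1), stale(node1), valid(node1)} — 9 facts.

9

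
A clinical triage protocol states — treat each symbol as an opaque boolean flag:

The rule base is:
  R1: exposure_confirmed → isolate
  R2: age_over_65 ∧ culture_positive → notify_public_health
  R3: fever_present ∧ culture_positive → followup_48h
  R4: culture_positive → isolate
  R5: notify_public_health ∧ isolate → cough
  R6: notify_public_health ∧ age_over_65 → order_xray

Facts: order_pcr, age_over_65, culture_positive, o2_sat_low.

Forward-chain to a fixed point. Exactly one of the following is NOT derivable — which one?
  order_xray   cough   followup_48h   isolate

Round 1 — R2, R4, derive notify_public_health, isolate.
Round 2 — R5, R6, derive cough, order_xray.
Derived: cough (round 2), order_xray (round 2), isolate (round 1). followup_48h never appears in any round.

followup_48h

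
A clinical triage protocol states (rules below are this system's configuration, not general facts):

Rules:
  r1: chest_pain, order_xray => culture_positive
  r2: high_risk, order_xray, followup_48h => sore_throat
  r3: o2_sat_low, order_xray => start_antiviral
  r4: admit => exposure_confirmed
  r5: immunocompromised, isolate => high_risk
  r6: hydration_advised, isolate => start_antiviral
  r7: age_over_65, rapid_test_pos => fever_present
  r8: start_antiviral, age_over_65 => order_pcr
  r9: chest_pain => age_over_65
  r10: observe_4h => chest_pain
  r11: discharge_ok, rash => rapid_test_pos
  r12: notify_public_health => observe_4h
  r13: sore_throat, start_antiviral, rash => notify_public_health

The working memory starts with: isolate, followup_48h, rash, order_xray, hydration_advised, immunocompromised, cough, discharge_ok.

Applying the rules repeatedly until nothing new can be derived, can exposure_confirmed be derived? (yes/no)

no

Round 1 — r5, r6, r11, derive high_risk, start_antiviral, rapid_test_pos.
Round 2 — r2, derive sore_throat.
Round 3 — r13, derive notify_public_health.
Round 4 — r12, derive observe_4h.
Round 5 — r10, derive chest_pain.
Round 6 — r1, r9, derive culture_positive, age_over_65.
Round 7 — r7, r8, derive fever_present, order_pcr.
Fixed point reached. exposure_confirmed is concluded only by r4; r4 needs admit (never derived).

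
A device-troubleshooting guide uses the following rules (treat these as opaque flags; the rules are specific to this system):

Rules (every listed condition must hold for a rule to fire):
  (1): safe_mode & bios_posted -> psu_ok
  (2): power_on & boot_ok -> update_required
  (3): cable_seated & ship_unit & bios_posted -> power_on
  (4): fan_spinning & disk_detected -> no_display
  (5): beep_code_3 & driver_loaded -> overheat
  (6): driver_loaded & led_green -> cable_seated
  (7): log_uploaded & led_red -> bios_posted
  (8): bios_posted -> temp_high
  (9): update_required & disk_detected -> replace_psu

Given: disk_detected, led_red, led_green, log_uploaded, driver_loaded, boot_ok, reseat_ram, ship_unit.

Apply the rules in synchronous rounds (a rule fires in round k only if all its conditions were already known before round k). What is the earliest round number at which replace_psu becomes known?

Round 1: (6) [driver_loaded & led_green -> cable_seated]; (7) [log_uploaded & led_red -> bios_posted]. Adds cable_seated, bios_posted.
Round 2: (3) [cable_seated & ship_unit & bios_posted -> power_on]; (8) [bios_posted -> temp_high]. Adds power_on, temp_high.
Round 3: (2) [power_on & boot_ok -> update_required]. Adds update_required.
Round 4: (9) [update_required & disk_detected -> replace_psu]. Adds replace_psu.
replace_psu first appears in round 4.

4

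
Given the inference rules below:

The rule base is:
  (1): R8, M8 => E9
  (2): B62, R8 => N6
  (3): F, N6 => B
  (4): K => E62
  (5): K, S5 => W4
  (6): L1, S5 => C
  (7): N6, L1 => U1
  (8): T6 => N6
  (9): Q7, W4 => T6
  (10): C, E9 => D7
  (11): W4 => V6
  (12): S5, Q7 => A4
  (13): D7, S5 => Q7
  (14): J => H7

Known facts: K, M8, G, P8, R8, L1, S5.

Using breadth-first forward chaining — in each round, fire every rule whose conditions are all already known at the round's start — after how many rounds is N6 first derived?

Round 1: (1) [R8, M8 => E9]; (4) [K => E62]; (5) [K, S5 => W4]; (6) [L1, S5 => C]. New: E9, E62, W4, C.
Round 2: (10) [C, E9 => D7]; (11) [W4 => V6]. New: D7, V6.
Round 3: (13) [D7, S5 => Q7]. New: Q7.
Round 4: (9) [Q7, W4 => T6]; (12) [S5, Q7 => A4]. New: T6, A4.
Round 5: (8) [T6 => N6]. New: N6.
N6 first appears in round 5.

5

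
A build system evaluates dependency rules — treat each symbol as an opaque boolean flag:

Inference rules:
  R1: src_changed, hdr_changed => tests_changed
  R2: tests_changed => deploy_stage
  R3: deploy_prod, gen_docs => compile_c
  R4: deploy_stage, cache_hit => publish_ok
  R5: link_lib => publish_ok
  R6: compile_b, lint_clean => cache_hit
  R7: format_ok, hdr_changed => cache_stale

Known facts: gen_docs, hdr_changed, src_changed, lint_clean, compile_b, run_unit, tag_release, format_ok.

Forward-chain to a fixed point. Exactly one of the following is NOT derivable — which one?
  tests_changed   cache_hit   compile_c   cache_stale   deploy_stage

compile_c

[1] R1 [src_changed, hdr_changed => tests_changed]; R6 [compile_b, lint_clean => cache_hit]; R7 [format_ok, hdr_changed => cache_stale]. ⇒ new: tests_changed, cache_hit, cache_stale.
[2] R2 [tests_changed => deploy_stage]. ⇒ new: deploy_stage.
[3] R4 [deploy_stage, cache_hit => publish_ok]. ⇒ new: publish_ok.
Derived: tests_changed (round 1), deploy_stage (round 2), cache_hit (round 1), cache_stale (round 1). compile_c never appears in any round.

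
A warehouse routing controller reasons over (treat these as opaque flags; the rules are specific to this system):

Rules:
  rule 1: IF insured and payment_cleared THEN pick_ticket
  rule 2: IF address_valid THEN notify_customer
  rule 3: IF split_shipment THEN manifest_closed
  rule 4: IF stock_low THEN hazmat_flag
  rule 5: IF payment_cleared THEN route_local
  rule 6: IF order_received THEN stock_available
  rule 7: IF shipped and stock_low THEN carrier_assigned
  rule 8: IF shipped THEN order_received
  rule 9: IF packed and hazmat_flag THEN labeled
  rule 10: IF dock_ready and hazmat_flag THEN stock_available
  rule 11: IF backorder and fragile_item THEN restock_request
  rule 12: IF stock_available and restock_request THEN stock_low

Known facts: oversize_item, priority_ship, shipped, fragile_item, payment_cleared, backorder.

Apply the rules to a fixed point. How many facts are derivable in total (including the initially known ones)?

13

Round 1 — rule 5, rule 8, rule 11, derive route_local, order_received, restock_request.
Round 2 — rule 6, derive stock_available.
Round 3 — rule 12, derive stock_low.
Round 4 — rule 4, rule 7, derive hazmat_flag, carrier_assigned.
Closure: {backorder, carrier_assigned, fragile_item, hazmat_flag, order_received, oversize_item, payment_cleared, priority_ship, restock_request, route_local, shipped, stock_available, stock_low} — 13 facts.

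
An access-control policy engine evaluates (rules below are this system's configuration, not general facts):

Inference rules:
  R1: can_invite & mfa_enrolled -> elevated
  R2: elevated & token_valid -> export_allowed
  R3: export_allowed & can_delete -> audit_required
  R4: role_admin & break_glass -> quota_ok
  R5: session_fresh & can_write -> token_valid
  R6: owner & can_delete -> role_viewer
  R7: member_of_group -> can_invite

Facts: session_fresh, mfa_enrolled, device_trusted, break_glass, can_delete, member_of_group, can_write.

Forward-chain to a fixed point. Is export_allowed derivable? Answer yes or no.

Round 1: R5 [session_fresh & can_write -> token_valid]; R7 [member_of_group -> can_invite]. New: token_valid, can_invite.
Round 2: R1 [can_invite & mfa_enrolled -> elevated]. New: elevated.
Round 3: R2 [elevated & token_valid -> export_allowed]. New: export_allowed.
Round 4: R3 [export_allowed & can_delete -> audit_required]. New: audit_required.
export_allowed appears in round 3, so it is derivable.

yes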